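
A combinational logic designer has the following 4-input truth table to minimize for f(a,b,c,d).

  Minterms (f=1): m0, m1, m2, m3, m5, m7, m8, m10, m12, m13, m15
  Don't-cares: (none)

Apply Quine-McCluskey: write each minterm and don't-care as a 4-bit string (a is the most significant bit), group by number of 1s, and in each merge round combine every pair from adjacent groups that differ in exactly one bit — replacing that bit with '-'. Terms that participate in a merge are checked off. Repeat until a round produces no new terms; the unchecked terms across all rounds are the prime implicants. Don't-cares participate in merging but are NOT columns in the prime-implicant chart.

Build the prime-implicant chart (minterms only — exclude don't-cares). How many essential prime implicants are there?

2

Round 0: 0000✓ 0001✓ 0010✓ 0011✓ 0101✓ 0111✓ 1000✓ 1010✓ 1100✓ 1101✓ 1111✓
Round 1: -000✓ -010✓ -101✓ -111✓ 0-01✓ 0-11✓ 00-0✓ 00-1✓ 000-✓ 001-✓ 01-1✓ 1-00 10-0✓ 11-1✓ 110-
Round 2: -0-0 -1-1 0--1 00--
PIs = {-0-0, -1-1, 0--1, 00--, 1-00, 110-}
Coverage chart:
  m0: -0-0,00--
  m1: 0--1,00--
  m2: -0-0,00--
  m3: 0--1,00--
  m5: -1-1,0--1
  m7: -1-1,0--1
  m8: -0-0,1-00
  m10: -0-0 ←essential
  m12: 1-00,110-
  m13: -1-1,110-
  m15: -1-1 ←essential
Essential: -0-0, -1-1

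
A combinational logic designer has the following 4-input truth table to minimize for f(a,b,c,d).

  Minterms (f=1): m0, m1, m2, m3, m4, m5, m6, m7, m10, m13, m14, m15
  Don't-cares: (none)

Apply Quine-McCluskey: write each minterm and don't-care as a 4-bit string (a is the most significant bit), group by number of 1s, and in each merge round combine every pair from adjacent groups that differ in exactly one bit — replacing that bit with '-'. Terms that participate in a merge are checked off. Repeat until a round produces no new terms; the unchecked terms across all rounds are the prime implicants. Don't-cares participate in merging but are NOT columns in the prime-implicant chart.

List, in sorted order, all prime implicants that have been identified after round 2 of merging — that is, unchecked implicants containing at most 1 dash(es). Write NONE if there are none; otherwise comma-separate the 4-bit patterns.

NONE

Round 0: 0000✓ 0001✓ 0010✓ 0011✓ 0100✓ 0101✓ 0110✓ 0111✓ 1010✓ 1101✓ 1110✓ 1111✓
Round 1: -010✓ -101✓ -110✓ -111✓ 0-00✓ 0-01✓ 0-10✓ 0-11✓ 00-0✓ 00-1✓ 000-✓ 001-✓ 01-0✓ 01-1✓ 010-✓ 011-✓ 1-10✓ 11-1✓ 111-✓
Round 2: --10 -1-1 -11- 0--0✓ 0--1✓ 0-0-✓ 0-1-✓ 00--✓ 01--✓
Round 3: 0---
PIs = {--10, -1-1, -11-, 0---}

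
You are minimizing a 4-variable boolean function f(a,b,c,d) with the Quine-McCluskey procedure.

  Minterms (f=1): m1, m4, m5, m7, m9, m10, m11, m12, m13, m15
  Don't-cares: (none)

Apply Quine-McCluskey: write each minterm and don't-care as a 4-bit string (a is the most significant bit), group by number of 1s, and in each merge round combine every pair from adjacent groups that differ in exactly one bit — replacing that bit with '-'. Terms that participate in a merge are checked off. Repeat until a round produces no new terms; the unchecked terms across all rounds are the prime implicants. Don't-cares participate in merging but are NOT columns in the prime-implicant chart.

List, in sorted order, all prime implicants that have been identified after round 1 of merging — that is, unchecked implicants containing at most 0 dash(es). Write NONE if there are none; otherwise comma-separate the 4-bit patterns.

NONE

size-2^0 implicants → 0001(✓)  0100(✓)  0101(✓)  0111(✓)  1001(✓)  1010(✓)  1011(✓)  1100(✓)  1101(✓)  1111(✓)
size-2^1 implicants → -001(✓)  -100(✓)  -101(✓)  -111(✓)  0-01(✓)  01-1(✓)  010-(✓)  1-01(✓)  1-11(✓)  10-1(✓)  101-  11-1(✓)  110-(✓)
size-2^2 implicants → --01  -1-1  -10-  1--1
Unchecked terms (primes): --01, -1-1, -10-, 1--1, 101-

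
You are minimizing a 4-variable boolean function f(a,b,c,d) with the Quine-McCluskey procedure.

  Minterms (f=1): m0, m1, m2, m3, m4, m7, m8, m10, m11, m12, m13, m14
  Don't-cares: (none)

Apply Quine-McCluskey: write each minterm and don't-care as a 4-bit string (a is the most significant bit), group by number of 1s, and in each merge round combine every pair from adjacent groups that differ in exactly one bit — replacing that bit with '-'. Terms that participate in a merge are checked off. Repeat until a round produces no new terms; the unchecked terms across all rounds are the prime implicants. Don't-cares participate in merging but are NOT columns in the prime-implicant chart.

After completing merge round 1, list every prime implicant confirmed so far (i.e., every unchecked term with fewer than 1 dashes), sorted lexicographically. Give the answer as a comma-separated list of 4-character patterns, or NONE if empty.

NONE

size-2^0 implicants → 0000(✓)  0001(✓)  0010(✓)  0011(✓)  0100(✓)  0111(✓)  1000(✓)  1010(✓)  1011(✓)  1100(✓)  1101(✓)  1110(✓)
size-2^1 implicants → -000(✓)  -010(✓)  -011(✓)  -100(✓)  0-00(✓)  0-11  00-0(✓)  00-1(✓)  000-(✓)  001-(✓)  1-00(✓)  1-10(✓)  10-0(✓)  101-(✓)  11-0(✓)  110-
size-2^2 implicants → --00  -0-0  -01-  00--  1--0
Unchecked terms (primes): --00, -0-0, -01-, 0-11, 00--, 1--0, 110-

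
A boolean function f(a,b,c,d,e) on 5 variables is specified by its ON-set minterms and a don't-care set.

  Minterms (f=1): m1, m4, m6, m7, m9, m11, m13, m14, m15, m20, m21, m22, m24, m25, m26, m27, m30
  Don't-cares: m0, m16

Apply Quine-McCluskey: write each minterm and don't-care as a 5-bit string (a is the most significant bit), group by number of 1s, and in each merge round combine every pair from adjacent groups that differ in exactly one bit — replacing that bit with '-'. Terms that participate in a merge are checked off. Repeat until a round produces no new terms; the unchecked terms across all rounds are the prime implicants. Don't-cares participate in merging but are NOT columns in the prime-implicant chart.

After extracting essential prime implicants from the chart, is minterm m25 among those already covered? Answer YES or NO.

NO

Round 0: 00000✓ 00001✓ 00100✓ 00110✓ 00111✓ 01001✓ 01011✓ 01101✓ 01110✓ 01111✓ 10000✓ 10100✓ 10101✓ 10110✓ 11000✓ 11001✓ 11010✓ 11011✓ 11110✓
Round 1: -0000✓ -0100✓ -0110✓ -1001✓ -1011✓ -1110✓ 0-001 0-110✓ 0-111✓ 00-00✓ 0000- 001-0✓ 0011-✓ 01-01✓ 01-11✓ 010-1✓ 011-1✓ 0111-✓ 1-000 1-110✓ 10-00✓ 101-0✓ 1010- 11-10 110-0✓ 110-1✓ 1100-✓ 1101-✓
Round 2: --110 -0-00 -01-0 -10-1 0-11- 01--1 110--
PIs = {--110, -0-00, -01-0, -10-1, 0-001, 0-11-, 0000-, 01--1, 1-000, 1010-, 11-10, 110--}
Coverage chart:
  m1: 0-001,0000-
  m4: -0-00,-01-0
  m6: --110,-01-0,0-11-
  m7: 0-11- ←essential
  m9: -10-1,0-001,01--1
  m11: -10-1,01--1
  m13: 01--1 ←essential
  m14: --110,0-11-
  m15: 0-11-,01--1
  m20: -0-00,-01-0,1010-
  m21: 1010- ←essential
  m22: --110,-01-0
  m24: 1-000,110--
  m25: -10-1,110--
  m26: 11-10,110--
  m27: -10-1,110--
  m30: --110,11-10
Essential: 0-11-, 01--1, 1010-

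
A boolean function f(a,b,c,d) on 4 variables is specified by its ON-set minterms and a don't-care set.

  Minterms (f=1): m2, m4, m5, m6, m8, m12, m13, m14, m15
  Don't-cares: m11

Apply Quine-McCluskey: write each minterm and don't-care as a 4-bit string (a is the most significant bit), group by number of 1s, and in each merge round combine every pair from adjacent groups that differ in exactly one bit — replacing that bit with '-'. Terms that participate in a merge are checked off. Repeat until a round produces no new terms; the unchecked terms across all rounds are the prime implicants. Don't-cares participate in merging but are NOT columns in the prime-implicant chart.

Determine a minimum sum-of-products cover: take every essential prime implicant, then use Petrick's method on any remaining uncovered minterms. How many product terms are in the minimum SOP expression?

size-2^0 implicants → 0010(✓)  0100(✓)  0101(✓)  0110(✓)  1000(✓)  1011(✓)  1100(✓)  1101(✓)  1110(✓)  1111(✓)
size-2^1 implicants → -100(✓)  -101(✓)  -110(✓)  0-10  01-0(✓)  010-(✓)  1-00  1-11  11-0(✓)  11-1(✓)  110-(✓)  111-(✓)
size-2^2 implicants → -1-0  -10-  11--
Unchecked terms (primes): -1-0, -10-, 0-10, 1-00, 1-11, 11--
Minterm coverage:
  m2 ⊆ 0-10 [E]
  m4 ⊆ -1-0,-10-
  m5 ⊆ -10- [E]
  m6 ⊆ -1-0,0-10
  m8 ⊆ 1-00 [E]
  m12 ⊆ -1-0,-10-,1-00,11--
  m13 ⊆ -10-,11--
  m14 ⊆ -1-0,11--
  m15 ⊆ 1-11,11--
E = {-10-, 0-10, 1-00}
Petrick residual → 11--
Cover = bc' + a'cd' + ac'd' + ab  |cover|=4

4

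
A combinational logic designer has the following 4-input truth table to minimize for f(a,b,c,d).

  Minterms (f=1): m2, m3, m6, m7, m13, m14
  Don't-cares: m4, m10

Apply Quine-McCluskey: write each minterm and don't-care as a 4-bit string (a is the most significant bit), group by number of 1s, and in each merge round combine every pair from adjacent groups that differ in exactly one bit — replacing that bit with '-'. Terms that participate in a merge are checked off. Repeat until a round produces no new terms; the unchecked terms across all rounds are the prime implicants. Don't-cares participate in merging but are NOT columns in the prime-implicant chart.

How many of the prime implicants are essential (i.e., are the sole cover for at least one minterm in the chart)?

3

[col 0] 0010*, 0011*, 0100*, 0110*, 0111*, 1010*, 1101, 1110*
[col 1] -010*, -110*, 0-10*, 0-11*, 001-*, 01-0, 011-*, 1-10*
[col 2] --10, 0-1-
Prime implicants: --10, 0-1-, 01-0, 1101
PI chart (minterm → PIs covering it):
  2 | --10,0-1-
  3 | 0-1-  (sole → essential)
  6 | --10,0-1-,01-0
  7 | 0-1-  (sole → essential)
  13 | 1101  (sole → essential)
  14 | --10  (sole → essential)
Essential prime implicants: --10, 0-1-, 1101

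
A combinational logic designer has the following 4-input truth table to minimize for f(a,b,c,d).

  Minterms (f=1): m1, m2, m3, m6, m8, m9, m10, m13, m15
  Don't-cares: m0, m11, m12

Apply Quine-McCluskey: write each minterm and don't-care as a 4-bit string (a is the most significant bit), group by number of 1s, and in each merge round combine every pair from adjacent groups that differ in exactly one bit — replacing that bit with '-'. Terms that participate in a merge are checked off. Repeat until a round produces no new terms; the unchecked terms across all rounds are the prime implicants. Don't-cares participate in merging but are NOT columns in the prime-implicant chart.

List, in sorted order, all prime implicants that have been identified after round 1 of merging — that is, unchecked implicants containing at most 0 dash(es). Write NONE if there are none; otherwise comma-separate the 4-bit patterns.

[col 0] 0000*, 0001*, 0010*, 0011*, 0110*, 1000*, 1001*, 1010*, 1011*, 1100*, 1101*, 1111*
[col 1] -000*, -001*, -010*, -011*, 0-10, 00-0*, 00-1*, 000-*, 001-*, 1-00*, 1-01*, 1-11*, 10-0*, 10-1*, 100-*, 101-*, 11-1*, 110-*
[col 2] -0-0*, -0-1*, -00-*, -01-*, 00--*, 1--1, 1-0-, 10--*
[col 3] -0--
Prime implicants: -0--, 0-10, 1--1, 1-0-

NONE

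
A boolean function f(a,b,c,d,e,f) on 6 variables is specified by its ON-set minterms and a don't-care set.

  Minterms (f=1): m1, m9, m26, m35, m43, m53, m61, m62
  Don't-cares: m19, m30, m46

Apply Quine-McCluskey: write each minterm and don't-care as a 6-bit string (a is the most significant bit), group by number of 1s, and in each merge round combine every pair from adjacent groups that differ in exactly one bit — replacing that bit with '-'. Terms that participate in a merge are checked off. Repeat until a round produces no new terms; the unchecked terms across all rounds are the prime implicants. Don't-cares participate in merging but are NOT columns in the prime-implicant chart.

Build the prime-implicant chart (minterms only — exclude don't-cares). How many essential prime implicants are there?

[col 0] 000001*, 001001*, 010011, 011010*, 011110*, 100011*, 101011*, 101110*, 110101*, 111101*, 111110*
[col 1] -11110, 00-001, 011-10, 1-1110, 10-011, 11-101
Prime implicants: -11110, 00-001, 010011, 011-10, 1-1110, 10-011, 11-101
PI chart (minterm → PIs covering it):
  1 | 00-001  (sole → essential)
  9 | 00-001  (sole → essential)
  26 | 011-10  (sole → essential)
  35 | 10-011  (sole → essential)
  43 | 10-011  (sole → essential)
  53 | 11-101  (sole → essential)
  61 | 11-101  (sole → essential)
  62 | -11110,1-1110
Essential prime implicants: 00-001, 011-10, 10-011, 11-101

4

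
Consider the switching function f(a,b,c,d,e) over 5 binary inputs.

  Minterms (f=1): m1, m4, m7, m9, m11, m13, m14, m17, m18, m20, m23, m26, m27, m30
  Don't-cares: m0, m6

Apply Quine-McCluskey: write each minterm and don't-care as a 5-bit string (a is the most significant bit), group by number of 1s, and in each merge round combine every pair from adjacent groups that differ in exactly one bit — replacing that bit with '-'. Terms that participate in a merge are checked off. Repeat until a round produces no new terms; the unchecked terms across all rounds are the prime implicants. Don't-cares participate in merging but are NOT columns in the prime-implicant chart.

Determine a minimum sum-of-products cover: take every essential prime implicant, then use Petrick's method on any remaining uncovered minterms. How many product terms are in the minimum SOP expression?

7

size-2^0 implicants → 00000(✓)  00001(✓)  00100(✓)  00110(✓)  00111(✓)  01001(✓)  01011(✓)  01101(✓)  01110(✓)  10001(✓)  10010(✓)  10100(✓)  10111(✓)  11010(✓)  11011(✓)  11110(✓)
size-2^1 implicants → -0001  -0100  -0111  -1011  -1110  0-001  0-110  00-00  0000-  001-0  0011-  01-01  010-1  1-010  11-10  1101-
Unchecked terms (primes): -0001, -0100, -0111, -1011, -1110, 0-001, 0-110, 00-00, 0000-, 001-0, 0011-, 01-01, 010-1, 1-010, 11-10, 1101-
Minterm coverage:
  m1 ⊆ -0001,0-001,0000-
  m4 ⊆ -0100,00-00,001-0
  m7 ⊆ -0111,0011-
  m9 ⊆ 0-001,01-01,010-1
  m11 ⊆ -1011,010-1
  m13 ⊆ 01-01 [E]
  m14 ⊆ -1110,0-110
  m17 ⊆ -0001 [E]
  m18 ⊆ 1-010 [E]
  m20 ⊆ -0100 [E]
  m23 ⊆ -0111 [E]
  m26 ⊆ 1-010,11-10,1101-
  m27 ⊆ -1011,1101-
  m30 ⊆ -1110,11-10
E = {-0001, -0100, -0111, 01-01, 1-010}
Petrick residual → -1011, -1110
Cover = b'c'd'e + b'cd'e' + b'cde + bc'de + bcde' + a'bd'e + ac'de'  |cover|=7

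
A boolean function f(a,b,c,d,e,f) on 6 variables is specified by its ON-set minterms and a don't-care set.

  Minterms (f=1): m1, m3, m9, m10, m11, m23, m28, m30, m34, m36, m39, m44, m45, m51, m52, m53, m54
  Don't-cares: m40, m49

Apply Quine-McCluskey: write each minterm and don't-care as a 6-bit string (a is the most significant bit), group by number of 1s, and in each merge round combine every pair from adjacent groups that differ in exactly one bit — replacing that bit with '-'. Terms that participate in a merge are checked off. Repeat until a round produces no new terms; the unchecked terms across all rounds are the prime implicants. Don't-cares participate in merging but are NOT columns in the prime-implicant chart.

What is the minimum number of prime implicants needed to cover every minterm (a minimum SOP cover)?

11

[col 0] 000001*, 000011*, 001001*, 001010*, 001011*, 010111, 011100*, 011110*, 100010, 100100*, 100111, 101000*, 101100*, 101101*, 110001*, 110011*, 110100*, 110101*, 110110*
[col 1] 00-001*, 00-011*, 0000-1*, 0010-1*, 00101-, 0111-0, 1-0100, 10-100, 101-00, 10110-, 110-01, 1100-1, 1101-0, 11010-
[col 2] 00-0-1
Prime implicants: 00-0-1, 00101-, 010111, 0111-0, 1-0100, 10-100, 100010, 100111, 101-00, 10110-, 110-01, 1100-1, 1101-0, 11010-
PI chart (minterm → PIs covering it):
  1 | 00-0-1  (sole → essential)
  3 | 00-0-1  (sole → essential)
  9 | 00-0-1  (sole → essential)
  10 | 00101-  (sole → essential)
  11 | 00-0-1,00101-
  23 | 010111  (sole → essential)
  28 | 0111-0  (sole → essential)
  30 | 0111-0  (sole → essential)
  34 | 100010  (sole → essential)
  36 | 1-0100,10-100
  39 | 100111  (sole → essential)
  44 | 10-100,101-00,10110-
  45 | 10110-  (sole → essential)
  51 | 1100-1  (sole → essential)
  52 | 1-0100,1101-0,11010-
  53 | 110-01,11010-
  54 | 1101-0  (sole → essential)
Essential prime implicants: 00-0-1, 00101-, 010111, 0111-0, 100010, 100111, 10110-, 1100-1, 1101-0
Petrick residual → 1-0100, 110-01
Minimum SOP uses 11 PIs: a'b'd'f + a'b'cd'e + a'bc'def + a'bcdf' + ac'de'f' + ab'c'd'ef' + ab'c'def + ab'cde' + abc'e'f + abc'd'f + abc'df'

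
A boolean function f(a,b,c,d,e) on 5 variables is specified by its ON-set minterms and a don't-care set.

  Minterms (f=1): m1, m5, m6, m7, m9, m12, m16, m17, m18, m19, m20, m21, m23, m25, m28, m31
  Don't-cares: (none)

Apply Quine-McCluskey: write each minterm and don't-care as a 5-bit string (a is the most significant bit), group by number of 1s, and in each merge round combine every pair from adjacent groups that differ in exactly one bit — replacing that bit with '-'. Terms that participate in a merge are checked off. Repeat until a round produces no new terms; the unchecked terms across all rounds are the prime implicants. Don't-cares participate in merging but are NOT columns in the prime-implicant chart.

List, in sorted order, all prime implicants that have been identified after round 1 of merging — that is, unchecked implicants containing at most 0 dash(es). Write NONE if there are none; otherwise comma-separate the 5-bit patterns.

NONE

Round 0: 00001✓ 00101✓ 00110✓ 00111✓ 01001✓ 01100✓ 10000✓ 10001✓ 10010✓ 10011✓ 10100✓ 10101✓ 10111✓ 11001✓ 11100✓ 11111✓
Round 1: -0001✓ -0101✓ -0111✓ -1001✓ -1100 0-001✓ 00-01✓ 001-1✓ 0011- 1-001✓ 1-100 1-111 10-00✓ 10-01✓ 10-11✓ 100-0✓ 100-1✓ 1000-✓ 1001-✓ 101-1✓ 1010-✓
Round 2: --001 -0-01 -01-1 10--1 10-0- 100--
PIs = {--001, -0-01, -01-1, -1100, 0011-, 1-100, 1-111, 10--1, 10-0-, 100--}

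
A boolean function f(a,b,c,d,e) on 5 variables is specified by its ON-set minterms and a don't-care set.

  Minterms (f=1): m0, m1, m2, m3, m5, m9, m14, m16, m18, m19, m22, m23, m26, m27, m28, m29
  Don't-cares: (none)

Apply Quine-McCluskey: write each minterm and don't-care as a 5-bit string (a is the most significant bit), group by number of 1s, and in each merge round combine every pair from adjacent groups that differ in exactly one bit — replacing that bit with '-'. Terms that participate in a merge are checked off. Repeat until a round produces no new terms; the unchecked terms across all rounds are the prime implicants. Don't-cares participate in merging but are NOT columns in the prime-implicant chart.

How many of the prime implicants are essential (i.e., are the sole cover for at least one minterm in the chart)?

7

[col 0] 00000*, 00001*, 00010*, 00011*, 00101*, 01001*, 01110, 10000*, 10010*, 10011*, 10110*, 10111*, 11010*, 11011*, 11100*, 11101*
[col 1] -0000*, -0010*, -0011*, 0-001, 00-01, 000-0*, 000-1*, 0000-*, 0001-*, 1-010*, 1-011*, 10-10*, 10-11*, 100-0*, 1001-*, 1011-*, 1101-*, 1110-
[col 2] -00-0, -001-, 000--, 1-01-, 10-1-
Prime implicants: -00-0, -001-, 0-001, 00-01, 000--, 01110, 1-01-, 10-1-, 1110-
PI chart (minterm → PIs covering it):
  0 | -00-0,000--
  1 | 0-001,00-01,000--
  2 | -00-0,-001-,000--
  3 | -001-,000--
  5 | 00-01  (sole → essential)
  9 | 0-001  (sole → essential)
  14 | 01110  (sole → essential)
  16 | -00-0  (sole → essential)
  18 | -00-0,-001-,1-01-,10-1-
  19 | -001-,1-01-,10-1-
  22 | 10-1-  (sole → essential)
  23 | 10-1-  (sole → essential)
  26 | 1-01-  (sole → essential)
  27 | 1-01-  (sole → essential)
  28 | 1110-  (sole → essential)
  29 | 1110-  (sole → essential)
Essential prime implicants: -00-0, 0-001, 00-01, 01110, 1-01-, 10-1-, 1110-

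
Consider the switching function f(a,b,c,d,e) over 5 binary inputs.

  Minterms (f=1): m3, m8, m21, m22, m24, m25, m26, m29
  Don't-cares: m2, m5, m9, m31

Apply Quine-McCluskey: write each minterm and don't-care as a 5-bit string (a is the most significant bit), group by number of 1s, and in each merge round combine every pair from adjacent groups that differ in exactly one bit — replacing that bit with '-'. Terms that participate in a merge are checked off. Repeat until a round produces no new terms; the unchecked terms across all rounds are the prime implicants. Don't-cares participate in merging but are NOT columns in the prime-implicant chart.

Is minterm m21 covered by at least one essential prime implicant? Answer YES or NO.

Round 0: 00010✓ 00011✓ 00101✓ 01000✓ 01001✓ 10101✓ 10110 11000✓ 11001✓ 11010✓ 11101✓ 11111✓
Round 1: -0101 -1000✓ -1001✓ 0001- 0100-✓ 1-101 11-01 110-0 1100-✓ 111-1
Round 2: -100-
PIs = {-0101, -100-, 0001-, 1-101, 10110, 11-01, 110-0, 111-1}
Coverage chart:
  m3: 0001- ←essential
  m8: -100- ←essential
  m21: -0101,1-101
  m22: 10110 ←essential
  m24: -100-,110-0
  m25: -100-,11-01
  m26: 110-0 ←essential
  m29: 1-101,11-01,111-1
Essential: -100-, 0001-, 10110, 110-0

NO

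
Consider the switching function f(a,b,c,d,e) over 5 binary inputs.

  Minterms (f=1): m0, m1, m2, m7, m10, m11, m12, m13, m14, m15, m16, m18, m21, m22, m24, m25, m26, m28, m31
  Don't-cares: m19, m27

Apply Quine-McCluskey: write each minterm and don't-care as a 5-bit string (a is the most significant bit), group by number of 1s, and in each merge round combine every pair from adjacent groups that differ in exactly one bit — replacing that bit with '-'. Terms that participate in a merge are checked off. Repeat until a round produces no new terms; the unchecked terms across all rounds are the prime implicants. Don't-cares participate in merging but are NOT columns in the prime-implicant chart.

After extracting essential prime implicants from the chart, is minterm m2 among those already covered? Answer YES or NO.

NO

[col 0] 00000*, 00001*, 00010*, 00111*, 01010*, 01011*, 01100*, 01101*, 01110*, 01111*, 10000*, 10010*, 10011*, 10101, 10110*, 11000*, 11001*, 11010*, 11011*, 11100*, 11111*
[col 1] -0000*, -0010*, -1010*, -1011*, -1100, -1111*, 0-010*, 0-111, 000-0*, 0000-, 01-10*, 01-11*, 0101-*, 011-0*, 011-1*, 0110-*, 0111-*, 1-000*, 1-010*, 1-011*, 10-10, 100-0*, 1001-*, 11-00, 11-11*, 110-0*, 110-1*, 1100-*, 1101-*
[col 2] --010, -00-0, -1-11, -101-, 01-1-, 011--, 1-0-0, 1-01-, 110--
Prime implicants: --010, -00-0, -1-11, -101-, -1100, 0-111, 0000-, 01-1-, 011--, 1-0-0, 1-01-, 10-10, 10101, 11-00, 110--
PI chart (minterm → PIs covering it):
  0 | -00-0,0000-
  1 | 0000-  (sole → essential)
  2 | --010,-00-0
  7 | 0-111  (sole → essential)
  10 | --010,-101-,01-1-
  11 | -1-11,-101-,01-1-
  12 | -1100,011--
  13 | 011--  (sole → essential)
  14 | 01-1-,011--
  15 | -1-11,0-111,01-1-,011--
  16 | -00-0,1-0-0
  18 | --010,-00-0,1-0-0,1-01-,10-10
  21 | 10101  (sole → essential)
  22 | 10-10  (sole → essential)
  24 | 1-0-0,11-00,110--
  25 | 110--  (sole → essential)
  26 | --010,-101-,1-0-0,1-01-,110--
  28 | -1100,11-00
  31 | -1-11  (sole → essential)
Essential prime implicants: -1-11, 0-111, 0000-, 011--, 10-10, 10101, 110--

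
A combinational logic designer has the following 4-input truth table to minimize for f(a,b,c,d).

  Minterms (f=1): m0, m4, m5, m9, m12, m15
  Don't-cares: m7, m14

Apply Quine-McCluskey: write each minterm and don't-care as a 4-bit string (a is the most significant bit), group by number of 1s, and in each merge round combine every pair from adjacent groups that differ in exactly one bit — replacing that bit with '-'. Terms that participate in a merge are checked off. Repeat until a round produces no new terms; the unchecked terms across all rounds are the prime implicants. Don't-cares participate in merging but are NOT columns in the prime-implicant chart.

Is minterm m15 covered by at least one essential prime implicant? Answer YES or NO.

[col 0] 0000*, 0100*, 0101*, 0111*, 1001, 1100*, 1110*, 1111*
[col 1] -100, -111, 0-00, 01-1, 010-, 11-0, 111-
Prime implicants: -100, -111, 0-00, 01-1, 010-, 1001, 11-0, 111-
PI chart (minterm → PIs covering it):
  0 | 0-00  (sole → essential)
  4 | -100,0-00,010-
  5 | 01-1,010-
  9 | 1001  (sole → essential)
  12 | -100,11-0
  15 | -111,111-
Essential prime implicants: 0-00, 1001

NO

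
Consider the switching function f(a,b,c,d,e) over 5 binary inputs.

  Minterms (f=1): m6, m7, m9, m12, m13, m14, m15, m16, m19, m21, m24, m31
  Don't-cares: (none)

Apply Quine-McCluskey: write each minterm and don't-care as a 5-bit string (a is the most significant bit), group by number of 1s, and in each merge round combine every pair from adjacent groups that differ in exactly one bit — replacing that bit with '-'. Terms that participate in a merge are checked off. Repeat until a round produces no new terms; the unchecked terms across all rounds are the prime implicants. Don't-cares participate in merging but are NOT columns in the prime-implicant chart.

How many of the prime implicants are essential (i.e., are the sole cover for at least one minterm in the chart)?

[col 0] 00110*, 00111*, 01001*, 01100*, 01101*, 01110*, 01111*, 10000*, 10011, 10101, 11000*, 11111*
[col 1] -1111, 0-110*, 0-111*, 0011-*, 01-01, 011-0*, 011-1*, 0110-*, 0111-*, 1-000
[col 2] 0-11-, 011--
Prime implicants: -1111, 0-11-, 01-01, 011--, 1-000, 10011, 10101
PI chart (minterm → PIs covering it):
  6 | 0-11-  (sole → essential)
  7 | 0-11-  (sole → essential)
  9 | 01-01  (sole → essential)
  12 | 011--  (sole → essential)
  13 | 01-01,011--
  14 | 0-11-,011--
  15 | -1111,0-11-,011--
  16 | 1-000  (sole → essential)
  19 | 10011  (sole → essential)
  21 | 10101  (sole → essential)
  24 | 1-000  (sole → essential)
  31 | -1111  (sole → essential)
Essential prime implicants: -1111, 0-11-, 01-01, 011--, 1-000, 10011, 10101

7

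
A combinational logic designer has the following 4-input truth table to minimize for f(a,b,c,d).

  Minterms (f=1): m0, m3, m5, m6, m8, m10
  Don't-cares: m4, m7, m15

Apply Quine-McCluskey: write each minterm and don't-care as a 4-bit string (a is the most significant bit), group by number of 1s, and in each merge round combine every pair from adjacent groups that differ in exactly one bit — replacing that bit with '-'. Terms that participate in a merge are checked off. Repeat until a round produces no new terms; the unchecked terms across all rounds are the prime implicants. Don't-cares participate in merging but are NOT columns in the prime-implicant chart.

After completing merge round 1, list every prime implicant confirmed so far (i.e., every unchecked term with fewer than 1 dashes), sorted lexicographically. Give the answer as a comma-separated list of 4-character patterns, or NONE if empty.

NONE

[col 0] 0000*, 0011*, 0100*, 0101*, 0110*, 0111*, 1000*, 1010*, 1111*
[col 1] -000, -111, 0-00, 0-11, 01-0*, 01-1*, 010-*, 011-*, 10-0
[col 2] 01--
Prime implicants: -000, -111, 0-00, 0-11, 01--, 10-0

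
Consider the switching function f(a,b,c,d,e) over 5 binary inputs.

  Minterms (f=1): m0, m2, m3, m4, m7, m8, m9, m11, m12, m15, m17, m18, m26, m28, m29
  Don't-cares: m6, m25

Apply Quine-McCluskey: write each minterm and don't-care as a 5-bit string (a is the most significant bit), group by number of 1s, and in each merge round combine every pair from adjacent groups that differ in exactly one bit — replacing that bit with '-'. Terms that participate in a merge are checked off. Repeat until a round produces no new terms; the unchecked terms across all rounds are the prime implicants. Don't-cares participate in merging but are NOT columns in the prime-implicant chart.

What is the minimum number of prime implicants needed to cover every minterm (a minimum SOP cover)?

[col 0] 00000*, 00010*, 00011*, 00100*, 00110*, 00111*, 01000*, 01001*, 01011*, 01100*, 01111*, 10001*, 10010*, 11001*, 11010*, 11100*, 11101*
[col 1] -0010, -1001, -1100, 0-000*, 0-011*, 0-100*, 0-111*, 00-00*, 00-10*, 00-11*, 000-0*, 0001-*, 001-0*, 0011-*, 01-00*, 01-11*, 010-1, 0100-, 1-001, 1-010, 11-01, 1110-
[col 2] 0--00, 0--11, 00--0, 00-1-
Prime implicants: -0010, -1001, -1100, 0--00, 0--11, 00--0, 00-1-, 010-1, 0100-, 1-001, 1-010, 11-01, 1110-
PI chart (minterm → PIs covering it):
  0 | 0--00,00--0
  2 | -0010,00--0,00-1-
  3 | 0--11,00-1-
  4 | 0--00,00--0
  7 | 0--11,00-1-
  8 | 0--00,0100-
  9 | -1001,010-1,0100-
  11 | 0--11,010-1
  12 | -1100,0--00
  15 | 0--11  (sole → essential)
  17 | 1-001  (sole → essential)
  18 | -0010,1-010
  26 | 1-010  (sole → essential)
  28 | -1100,1110-
  29 | 11-01,1110-
Essential prime implicants: 0--11, 1-001, 1-010
Petrick residual → -0010, -1001, 0--00, 1110-
Minimum SOP uses 7 PIs: b'c'de' + bc'd'e + a'd'e' + a'de + ac'd'e + ac'de' + abcd'

7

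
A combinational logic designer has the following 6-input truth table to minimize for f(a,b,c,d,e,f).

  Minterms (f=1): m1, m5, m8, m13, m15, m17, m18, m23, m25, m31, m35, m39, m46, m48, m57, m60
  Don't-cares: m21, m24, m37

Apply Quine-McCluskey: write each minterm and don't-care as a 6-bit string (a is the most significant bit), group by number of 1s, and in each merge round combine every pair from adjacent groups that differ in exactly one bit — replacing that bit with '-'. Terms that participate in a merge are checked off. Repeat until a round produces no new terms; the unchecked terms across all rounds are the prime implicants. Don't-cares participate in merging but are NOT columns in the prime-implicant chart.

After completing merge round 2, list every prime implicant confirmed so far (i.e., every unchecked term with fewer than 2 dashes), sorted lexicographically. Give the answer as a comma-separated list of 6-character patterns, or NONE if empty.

Round 0: 000001✓ 000101✓ 001000✓ 001101✓ 001111✓ 010001✓ 010010 010101✓ 010111✓ 011000✓ 011001✓ 011111✓ 100011✓ 100101✓ 100111✓ 101110 110000 111001✓ 111100
Round 1: -00101 -11001 0-0001✓ 0-0101✓ 0-1000 0-1111 00-101 000-01✓ 0011-1 01-001 01-111 010-01✓ 0101-1 01100- 100-11 1001-1
Round 2: 0-0-01
PIs = {-00101, -11001, 0-0-01, 0-1000, 0-1111, 00-101, 0011-1, 01-001, 01-111, 010010, 0101-1, 01100-, 100-11, 1001-1, 101110, 110000, 111100}

-00101, -11001, 0-1000, 0-1111, 00-101, 0011-1, 01-001, 01-111, 010010, 0101-1, 01100-, 100-11, 1001-1, 101110, 110000, 111100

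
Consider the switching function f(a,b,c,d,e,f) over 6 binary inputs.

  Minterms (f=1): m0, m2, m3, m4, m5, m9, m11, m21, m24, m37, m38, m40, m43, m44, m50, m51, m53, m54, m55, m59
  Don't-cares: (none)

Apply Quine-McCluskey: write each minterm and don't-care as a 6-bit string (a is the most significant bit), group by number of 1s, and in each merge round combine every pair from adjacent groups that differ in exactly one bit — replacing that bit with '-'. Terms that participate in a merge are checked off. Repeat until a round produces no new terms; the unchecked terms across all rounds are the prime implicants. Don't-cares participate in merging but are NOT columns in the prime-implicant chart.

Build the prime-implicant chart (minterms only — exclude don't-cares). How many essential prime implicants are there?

[col 0] 000000*, 000010*, 000011*, 000100*, 000101*, 001001*, 001011*, 010101*, 011000, 100101*, 100110*, 101000*, 101011*, 101100*, 110010*, 110011*, 110101*, 110110*, 110111*, 111011*
[col 1] -00101*, -01011, -10101*, 0-0101*, 00-011, 000-00, 0000-0, 00001-, 00010-, 0010-1, 1-0101*, 1-0110, 1-1011, 101-00, 11-011, 110-10*, 110-11*, 11001-*, 1101-1, 11011-*
[col 2] --0101, 110-1-
Prime implicants: --0101, -01011, 00-011, 000-00, 0000-0, 00001-, 00010-, 0010-1, 011000, 1-0110, 1-1011, 101-00, 11-011, 110-1-, 1101-1
PI chart (minterm → PIs covering it):
  0 | 000-00,0000-0
  2 | 0000-0,00001-
  3 | 00-011,00001-
  4 | 000-00,00010-
  5 | --0101,00010-
  9 | 0010-1  (sole → essential)
  11 | -01011,00-011,0010-1
  21 | --0101  (sole → essential)
  24 | 011000  (sole → essential)
  37 | --0101  (sole → essential)
  38 | 1-0110  (sole → essential)
  40 | 101-00  (sole → essential)
  43 | -01011,1-1011
  44 | 101-00  (sole → essential)
  50 | 110-1-  (sole → essential)
  51 | 11-011,110-1-
  53 | --0101,1101-1
  54 | 1-0110,110-1-
  55 | 110-1-,1101-1
  59 | 1-1011,11-011
Essential prime implicants: --0101, 0010-1, 011000, 1-0110, 101-00, 110-1-

6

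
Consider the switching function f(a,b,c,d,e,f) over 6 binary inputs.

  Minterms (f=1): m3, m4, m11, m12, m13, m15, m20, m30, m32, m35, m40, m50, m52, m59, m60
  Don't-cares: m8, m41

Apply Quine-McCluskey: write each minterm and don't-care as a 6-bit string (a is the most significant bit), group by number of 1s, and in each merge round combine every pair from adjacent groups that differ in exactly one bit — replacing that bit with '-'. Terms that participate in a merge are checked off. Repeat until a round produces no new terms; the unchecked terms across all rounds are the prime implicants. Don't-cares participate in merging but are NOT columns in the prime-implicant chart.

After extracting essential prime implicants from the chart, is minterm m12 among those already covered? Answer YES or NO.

NO

[col 0] 000011*, 000100*, 001000*, 001011*, 001100*, 001101*, 001111*, 010100*, 011110, 100000*, 100011*, 101000*, 101001*, 110010, 110100*, 111011, 111100*
[col 1] -00011, -01000, -10100, 0-0100, 00-011, 00-100, 001-00, 001-11, 0011-1, 00110-, 10-000, 10100-, 11-100
Prime implicants: -00011, -01000, -10100, 0-0100, 00-011, 00-100, 001-00, 001-11, 0011-1, 00110-, 011110, 10-000, 10100-, 11-100, 110010, 111011
PI chart (minterm → PIs covering it):
  3 | -00011,00-011
  4 | 0-0100,00-100
  11 | 00-011,001-11
  12 | 00-100,001-00,00110-
  13 | 0011-1,00110-
  15 | 001-11,0011-1
  20 | -10100,0-0100
  30 | 011110  (sole → essential)
  32 | 10-000  (sole → essential)
  35 | -00011  (sole → essential)
  40 | -01000,10-000,10100-
  50 | 110010  (sole → essential)
  52 | -10100,11-100
  59 | 111011  (sole → essential)
  60 | 11-100  (sole → essential)
Essential prime implicants: -00011, 011110, 10-000, 11-100, 110010, 111011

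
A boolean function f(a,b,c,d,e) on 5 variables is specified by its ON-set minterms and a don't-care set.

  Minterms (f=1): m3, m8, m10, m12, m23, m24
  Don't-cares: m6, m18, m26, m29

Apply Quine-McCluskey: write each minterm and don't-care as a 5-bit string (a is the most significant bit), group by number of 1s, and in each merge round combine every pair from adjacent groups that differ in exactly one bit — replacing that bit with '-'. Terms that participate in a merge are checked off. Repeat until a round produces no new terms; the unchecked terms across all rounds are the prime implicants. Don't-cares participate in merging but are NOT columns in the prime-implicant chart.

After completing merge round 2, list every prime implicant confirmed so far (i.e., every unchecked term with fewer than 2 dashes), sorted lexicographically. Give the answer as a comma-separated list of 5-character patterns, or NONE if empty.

size-2^0 implicants → 00011  00110  01000(✓)  01010(✓)  01100(✓)  10010(✓)  10111  11000(✓)  11010(✓)  11101
size-2^1 implicants → -1000(✓)  -1010(✓)  01-00  010-0(✓)  1-010  110-0(✓)
size-2^2 implicants → -10-0
Unchecked terms (primes): -10-0, 00011, 00110, 01-00, 1-010, 10111, 11101

00011, 00110, 01-00, 1-010, 10111, 11101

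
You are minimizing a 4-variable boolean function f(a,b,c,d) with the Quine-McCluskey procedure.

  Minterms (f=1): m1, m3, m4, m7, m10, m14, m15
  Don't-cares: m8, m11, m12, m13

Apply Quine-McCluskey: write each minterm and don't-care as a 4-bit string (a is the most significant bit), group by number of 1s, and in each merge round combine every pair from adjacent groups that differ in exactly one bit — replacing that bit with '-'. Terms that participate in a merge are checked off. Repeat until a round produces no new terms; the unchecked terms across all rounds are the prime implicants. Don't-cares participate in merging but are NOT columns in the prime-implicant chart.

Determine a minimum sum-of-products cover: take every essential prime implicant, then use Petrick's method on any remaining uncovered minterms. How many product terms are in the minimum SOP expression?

4

size-2^0 implicants → 0001(✓)  0011(✓)  0100(✓)  0111(✓)  1000(✓)  1010(✓)  1011(✓)  1100(✓)  1101(✓)  1110(✓)  1111(✓)
size-2^1 implicants → -011(✓)  -100  -111(✓)  0-11(✓)  00-1  1-00(✓)  1-10(✓)  1-11(✓)  10-0(✓)  101-(✓)  11-0(✓)  11-1(✓)  110-(✓)  111-(✓)
size-2^2 implicants → --11  1--0  1-1-  11--
Unchecked terms (primes): --11, -100, 00-1, 1--0, 1-1-, 11--
Minterm coverage:
  m1 ⊆ 00-1 [E]
  m3 ⊆ --11,00-1
  m4 ⊆ -100 [E]
  m7 ⊆ --11 [E]
  m10 ⊆ 1--0,1-1-
  m14 ⊆ 1--0,1-1-,11--
  m15 ⊆ --11,1-1-,11--
E = {--11, -100, 00-1}
Petrick residual → 1--0
Cover = cd + bc'd' + a'b'd + ad'  |cover|=4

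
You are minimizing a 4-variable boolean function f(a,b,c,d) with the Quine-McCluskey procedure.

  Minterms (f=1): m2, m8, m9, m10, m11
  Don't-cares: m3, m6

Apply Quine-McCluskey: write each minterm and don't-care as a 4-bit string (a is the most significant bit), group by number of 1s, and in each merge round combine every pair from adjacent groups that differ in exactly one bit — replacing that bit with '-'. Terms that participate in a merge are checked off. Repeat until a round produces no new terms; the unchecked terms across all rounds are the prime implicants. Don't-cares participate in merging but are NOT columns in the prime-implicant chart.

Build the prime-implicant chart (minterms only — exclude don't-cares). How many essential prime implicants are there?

1

Round 0: 0010✓ 0011✓ 0110✓ 1000✓ 1001✓ 1010✓ 1011✓
Round 1: -010✓ -011✓ 0-10 001-✓ 10-0✓ 10-1✓ 100-✓ 101-✓
Round 2: -01- 10--
PIs = {-01-, 0-10, 10--}
Coverage chart:
  m2: -01-,0-10
  m8: 10-- ←essential
  m9: 10-- ←essential
  m10: -01-,10--
  m11: -01-,10--
Essential: 10--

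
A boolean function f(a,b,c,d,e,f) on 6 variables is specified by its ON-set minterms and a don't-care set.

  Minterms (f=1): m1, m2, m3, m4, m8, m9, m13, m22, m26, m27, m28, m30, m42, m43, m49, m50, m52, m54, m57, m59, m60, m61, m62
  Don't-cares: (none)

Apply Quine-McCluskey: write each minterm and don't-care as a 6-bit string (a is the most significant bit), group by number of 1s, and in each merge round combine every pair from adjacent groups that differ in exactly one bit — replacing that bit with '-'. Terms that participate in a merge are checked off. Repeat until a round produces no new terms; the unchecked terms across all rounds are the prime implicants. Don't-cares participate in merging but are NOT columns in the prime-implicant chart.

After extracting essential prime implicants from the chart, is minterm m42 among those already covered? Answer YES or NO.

Round 0: 000001✓ 000010✓ 000011✓ 000100 001000✓ 001001✓ 001101✓ 010110✓ 011010✓ 011011✓ 011100✓ 011110✓ 101010✓ 101011✓ 110001✓ 110010✓ 110100✓ 110110✓ 111001✓ 111011✓ 111100✓ 111101✓ 111110✓
Round 1: -10110✓ -11011 -11100✓ -11110✓ 00-001 0000-1 00001- 001-01 00100- 01-110✓ 011-10 01101- 0111-0✓ 1-1011 10101- 11-001 11-100✓ 11-110✓ 110-10 1101-0✓ 111-01 1110-1 1111-0✓ 11110-
Round 2: -1-110 -111-0 11-1-0
PIs = {-1-110, -11011, -111-0, 00-001, 0000-1, 00001-, 000100, 001-01, 00100-, 011-10, 01101-, 1-1011, 10101-, 11-001, 11-1-0, 110-10, 111-01, 1110-1, 11110-}
Coverage chart:
  m1: 00-001,0000-1
  m2: 00001- ←essential
  m3: 0000-1,00001-
  m4: 000100 ←essential
  m8: 00100- ←essential
  m9: 00-001,001-01,00100-
  m13: 001-01 ←essential
  m22: -1-110 ←essential
  m26: 011-10,01101-
  m27: -11011,01101-
  m28: -111-0 ←essential
  m30: -1-110,-111-0,011-10
  m42: 10101- ←essential
  m43: 1-1011,10101-
  m49: 11-001 ←essential
  m50: 110-10 ←essential
  m52: 11-1-0 ←essential
  m54: -1-110,11-1-0,110-10
  m57: 11-001,111-01,1110-1
  m59: -11011,1-1011,1110-1
  m60: -111-0,11-1-0,11110-
  m61: 111-01,11110-
  m62: -1-110,-111-0,11-1-0
Essential: -1-110, -111-0, 00001-, 000100, 001-01, 00100-, 10101-, 11-001, 11-1-0, 110-10

YES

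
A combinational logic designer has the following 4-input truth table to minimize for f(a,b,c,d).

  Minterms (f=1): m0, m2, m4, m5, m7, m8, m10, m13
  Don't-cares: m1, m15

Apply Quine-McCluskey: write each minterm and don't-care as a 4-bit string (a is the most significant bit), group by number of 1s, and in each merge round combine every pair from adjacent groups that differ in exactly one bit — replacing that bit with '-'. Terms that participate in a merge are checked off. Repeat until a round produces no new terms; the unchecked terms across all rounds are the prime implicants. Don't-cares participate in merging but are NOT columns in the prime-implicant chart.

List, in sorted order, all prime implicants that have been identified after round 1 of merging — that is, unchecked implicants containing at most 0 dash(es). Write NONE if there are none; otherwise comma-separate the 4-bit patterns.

[col 0] 0000*, 0001*, 0010*, 0100*, 0101*, 0111*, 1000*, 1010*, 1101*, 1111*
[col 1] -000*, -010*, -101*, -111*, 0-00*, 0-01*, 00-0*, 000-*, 01-1*, 010-*, 10-0*, 11-1*
[col 2] -0-0, -1-1, 0-0-
Prime implicants: -0-0, -1-1, 0-0-

NONE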